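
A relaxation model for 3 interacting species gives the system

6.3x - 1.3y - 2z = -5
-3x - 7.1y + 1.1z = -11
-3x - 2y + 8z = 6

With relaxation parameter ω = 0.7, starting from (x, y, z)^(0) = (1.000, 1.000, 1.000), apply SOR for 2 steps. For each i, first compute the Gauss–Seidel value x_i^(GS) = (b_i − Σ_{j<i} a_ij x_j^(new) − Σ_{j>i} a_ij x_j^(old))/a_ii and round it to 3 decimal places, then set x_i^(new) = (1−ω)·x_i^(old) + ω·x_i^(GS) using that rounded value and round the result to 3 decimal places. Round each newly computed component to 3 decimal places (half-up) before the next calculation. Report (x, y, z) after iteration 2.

(-0.065, 1.662, 1.132)

Iteration 1:
  x: GS value = (-5 - (-1.3)·1.000 - (-2)·1.000) / (6.3) = -0.270;  x ← (1−ω)·1.000 + ω·-0.270 = 0.111
  y: GS value = (-11 - (-3)·0.111 - (1.1)·1.000) / (-7.1) = 1.657;  y ← (1−ω)·1.000 + ω·1.657 = 1.460
  z: GS value = (6 - (-3)·0.111 - (-2)·1.460) / (8) = 1.157;  z ← (1−ω)·1.000 + ω·1.157 = 1.110
Iteration 2:
  x: GS value = (-5 - (-1.3)·1.460 - (-2)·1.110) / (6.3) = -0.140;  x ← (1−ω)·0.111 + ω·-0.140 = -0.065
  y: GS value = (-11 - (-3)·-0.065 - (1.1)·1.110) / (-7.1) = 1.749;  y ← (1−ω)·1.460 + ω·1.749 = 1.662
  z: GS value = (6 - (-3)·-0.065 - (-2)·1.662) / (8) = 1.141;  z ← (1−ω)·1.110 + ω·1.141 = 1.132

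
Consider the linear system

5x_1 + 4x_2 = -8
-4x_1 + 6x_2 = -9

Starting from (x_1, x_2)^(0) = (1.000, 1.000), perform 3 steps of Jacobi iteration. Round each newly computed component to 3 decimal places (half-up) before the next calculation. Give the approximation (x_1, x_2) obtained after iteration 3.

(0.880, -2.123)

Iteration 1:
  x_1 = (-8 - (4)·1.000) / (5) = -2.400
  x_2 = (-9 - (-4)·1.000) / (6) = -0.833
Iteration 2:
  x_1 = (-8 - (4)·-0.833) / (5) = -0.934
  x_2 = (-9 - (-4)·-2.400) / (6) = -3.100
Iteration 3:
  x_1 = (-8 - (4)·-3.100) / (5) = 0.880
  x_2 = (-9 - (-4)·-0.934) / (6) = -2.123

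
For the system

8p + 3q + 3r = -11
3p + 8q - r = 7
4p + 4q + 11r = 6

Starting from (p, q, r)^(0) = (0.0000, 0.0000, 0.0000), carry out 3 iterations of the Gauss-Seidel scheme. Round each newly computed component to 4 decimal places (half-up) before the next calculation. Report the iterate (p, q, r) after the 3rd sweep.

Iteration 1:
  p = (-11 - (3)·0.0000 - (3)·0.0000) / (8) = -1.3750
  q = (7 - (3)·-1.3750 - (-1)·0.0000) / (8) = 1.3906
  r = (6 - (4)·-1.3750 - (4)·1.3906) / (11) = 0.5398
Iteration 2:
  p = (-11 - (3)·1.3906 - (3)·0.5398) / (8) = -2.0989
  q = (7 - (3)·-2.0989 - (-1)·0.5398) / (8) = 1.7296
  r = (6 - (4)·-2.0989 - (4)·1.7296) / (11) = 0.6797
Iteration 3:
  p = (-11 - (3)·1.7296 - (3)·0.6797) / (8) = -2.2785
  q = (7 - (3)·-2.2785 - (-1)·0.6797) / (8) = 1.8144
  r = (6 - (4)·-2.2785 - (4)·1.8144) / (11) = 0.7142

(-2.2785, 1.8144, 0.7142)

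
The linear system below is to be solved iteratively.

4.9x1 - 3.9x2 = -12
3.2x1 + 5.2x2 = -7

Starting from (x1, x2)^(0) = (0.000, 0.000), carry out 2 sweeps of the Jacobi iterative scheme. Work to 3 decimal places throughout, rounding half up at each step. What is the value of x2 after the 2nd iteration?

0.161

Iteration 1:
  x1 = (-12 - (-3.9)·0.000) / (4.9) = -2.449
  x2 = (-7 - (3.2)·0.000) / (5.2) = -1.346
Iteration 2:
  x1 = (-12 - (-3.9)·-1.346) / (4.9) = -3.520
  x2 = (-7 - (3.2)·-2.449) / (5.2) = 0.161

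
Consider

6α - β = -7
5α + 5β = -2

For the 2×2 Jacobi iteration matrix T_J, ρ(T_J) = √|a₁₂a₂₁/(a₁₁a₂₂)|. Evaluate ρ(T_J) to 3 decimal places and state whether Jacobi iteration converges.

a₁₂a₂₁/(a₁₁a₂₂) = (-1)·(5) / ((6)·(5)) = -0.166667
ρ = √|-0.166667| = √0.166667 = 0.408
ρ < 1, so Jacobi converges

0.408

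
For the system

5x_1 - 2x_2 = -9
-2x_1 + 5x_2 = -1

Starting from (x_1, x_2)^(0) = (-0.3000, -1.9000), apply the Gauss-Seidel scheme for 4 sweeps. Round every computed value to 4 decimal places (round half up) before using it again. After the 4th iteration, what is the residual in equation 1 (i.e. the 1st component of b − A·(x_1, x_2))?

Iteration 1:
  x_1 = (-9 - (-2)·-1.9000) / (5) = -2.5600
  x_2 = (-1 - (-2)·-2.5600) / (5) = -1.2240
Iteration 2:
  x_1 = (-9 - (-2)·-1.2240) / (5) = -2.2896
  x_2 = (-1 - (-2)·-2.2896) / (5) = -1.1158
Iteration 3:
  x_1 = (-9 - (-2)·-1.1158) / (5) = -2.2463
  x_2 = (-1 - (-2)·-2.2463) / (5) = -1.0985
Iteration 4:
  x_1 = (-9 - (-2)·-1.0985) / (5) = -2.2394
  x_2 = (-1 - (-2)·-2.2394) / (5) = -1.0958
Residual b − A·x = (0.0054, 0.0002)

0.0054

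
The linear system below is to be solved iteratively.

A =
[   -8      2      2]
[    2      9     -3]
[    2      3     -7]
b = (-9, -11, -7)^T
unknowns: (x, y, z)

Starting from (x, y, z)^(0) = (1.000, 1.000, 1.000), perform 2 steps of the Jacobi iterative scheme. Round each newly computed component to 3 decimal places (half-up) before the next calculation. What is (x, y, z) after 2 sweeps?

(1.276, -1.012, 0.988)

Iteration 1:
  x = (-9 - (2)·1.000 - (2)·1.000) / (-8) = 1.625
  y = (-11 - (2)·1.000 - (-3)·1.000) / (9) = -1.111
  z = (-7 - (2)·1.000 - (3)·1.000) / (-7) = 1.714
Iteration 2:
  x = (-9 - (2)·-1.111 - (2)·1.714) / (-8) = 1.276
  y = (-11 - (2)·1.625 - (-3)·1.714) / (9) = -1.012
  z = (-7 - (2)·1.625 - (3)·-1.111) / (-7) = 0.988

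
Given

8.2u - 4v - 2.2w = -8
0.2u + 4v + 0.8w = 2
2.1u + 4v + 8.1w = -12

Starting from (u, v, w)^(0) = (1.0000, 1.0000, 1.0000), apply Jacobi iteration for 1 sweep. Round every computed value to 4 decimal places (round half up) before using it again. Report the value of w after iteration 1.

Iteration 1:
  u = (-8 - (-4)·1.0000 - (-2.2)·1.0000) / (8.2) = -0.2195
  v = (2 - (0.2)·1.0000 - (0.8)·1.0000) / (4) = 0.2500
  w = (-12 - (2.1)·1.0000 - (4)·1.0000) / (8.1) = -2.2346

-2.2346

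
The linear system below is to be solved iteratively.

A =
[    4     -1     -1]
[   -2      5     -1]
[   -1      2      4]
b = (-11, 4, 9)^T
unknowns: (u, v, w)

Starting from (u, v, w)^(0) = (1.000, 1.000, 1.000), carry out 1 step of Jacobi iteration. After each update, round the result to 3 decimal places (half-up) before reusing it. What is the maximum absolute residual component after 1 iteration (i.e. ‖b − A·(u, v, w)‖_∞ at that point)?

5.500

Iteration 1:
  u = (-11 - (-1)·1.000 - (-1)·1.000) / (4) = -2.250
  v = (4 - (-2)·1.000 - (-1)·1.000) / (5) = 1.400
  w = (9 - (-1)·1.000 - (2)·1.000) / (4) = 2.000
Residual b − A·x = (1.400, -5.500, -4.050); ∞-norm = 5.500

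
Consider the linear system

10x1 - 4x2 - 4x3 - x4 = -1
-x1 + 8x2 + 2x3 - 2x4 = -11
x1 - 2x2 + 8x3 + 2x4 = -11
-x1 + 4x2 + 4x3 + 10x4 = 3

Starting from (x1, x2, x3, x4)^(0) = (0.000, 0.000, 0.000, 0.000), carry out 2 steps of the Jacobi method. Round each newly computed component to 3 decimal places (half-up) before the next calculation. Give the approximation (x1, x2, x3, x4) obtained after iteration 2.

(-1.170, -0.969, -1.781, 1.390)

Iteration 1:
  x1 = (-1 - (-4)·0.000 - (-4)·0.000 - (-1)·0.000) / (10) = -0.100
  x2 = (-11 - (-1)·0.000 - (2)·0.000 - (-2)·0.000) / (8) = -1.375
  x3 = (-11 - (1)·0.000 - (-2)·0.000 - (2)·0.000) / (8) = -1.375
  x4 = (3 - (-1)·0.000 - (4)·0.000 - (4)·0.000) / (10) = 0.300
Iteration 2:
  x1 = (-1 - (-4)·-1.375 - (-4)·-1.375 - (-1)·0.300) / (10) = -1.170
  x2 = (-11 - (-1)·-0.100 - (2)·-1.375 - (-2)·0.300) / (8) = -0.969
  x3 = (-11 - (1)·-0.100 - (-2)·-1.375 - (2)·0.300) / (8) = -1.781
  x4 = (3 - (-1)·-0.100 - (4)·-1.375 - (4)·-1.375) / (10) = 1.390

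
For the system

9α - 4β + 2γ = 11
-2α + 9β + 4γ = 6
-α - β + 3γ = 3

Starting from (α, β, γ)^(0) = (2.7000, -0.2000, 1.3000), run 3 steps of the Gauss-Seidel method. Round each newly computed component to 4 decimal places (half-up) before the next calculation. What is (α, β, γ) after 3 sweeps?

Iteration 1:
  α = (11 - (-4)·-0.2000 - (2)·1.3000) / (9) = 0.8444
  β = (6 - (-2)·0.8444 - (4)·1.3000) / (9) = 0.2765
  γ = (3 - (-1)·0.8444 - (-1)·0.2765) / (3) = 1.3736
Iteration 2:
  α = (11 - (-4)·0.2765 - (2)·1.3736) / (9) = 1.0399
  β = (6 - (-2)·1.0399 - (4)·1.3736) / (9) = 0.2873
  γ = (3 - (-1)·1.0399 - (-1)·0.2873) / (3) = 1.4424
Iteration 3:
  α = (11 - (-4)·0.2873 - (2)·1.4424) / (9) = 1.0294
  β = (6 - (-2)·1.0294 - (4)·1.4424) / (9) = 0.2544
  γ = (3 - (-1)·1.0294 - (-1)·0.2544) / (3) = 1.4279

(1.0294, 0.2544, 1.4279)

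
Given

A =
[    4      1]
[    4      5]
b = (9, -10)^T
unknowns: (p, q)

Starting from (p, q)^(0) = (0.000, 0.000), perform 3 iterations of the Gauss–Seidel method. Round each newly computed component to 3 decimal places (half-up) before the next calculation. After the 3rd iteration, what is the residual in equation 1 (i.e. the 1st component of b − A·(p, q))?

Iteration 1:
  p = (9 - (1)·0.000) / (4) = 2.250
  q = (-10 - (4)·2.250) / (5) = -3.800
Iteration 2:
  p = (9 - (1)·-3.800) / (4) = 3.200
  q = (-10 - (4)·3.200) / (5) = -4.560
Iteration 3:
  p = (9 - (1)·-4.560) / (4) = 3.390
  q = (-10 - (4)·3.390) / (5) = -4.712
Residual b − A·x = (0.152, 0.000)

0.152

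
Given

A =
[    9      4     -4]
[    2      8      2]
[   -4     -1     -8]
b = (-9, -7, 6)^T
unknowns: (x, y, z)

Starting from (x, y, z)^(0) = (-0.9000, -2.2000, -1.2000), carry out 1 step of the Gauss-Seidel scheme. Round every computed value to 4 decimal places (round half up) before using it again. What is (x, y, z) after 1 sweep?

Iteration 1:
  x = (-9 - (4)·-2.2000 - (-4)·-1.2000) / (9) = -0.5556
  y = (-7 - (2)·-0.5556 - (2)·-1.2000) / (8) = -0.4361
  z = (6 - (-4)·-0.5556 - (-1)·-0.4361) / (-8) = -0.4177

(-0.5556, -0.4361, -0.4177)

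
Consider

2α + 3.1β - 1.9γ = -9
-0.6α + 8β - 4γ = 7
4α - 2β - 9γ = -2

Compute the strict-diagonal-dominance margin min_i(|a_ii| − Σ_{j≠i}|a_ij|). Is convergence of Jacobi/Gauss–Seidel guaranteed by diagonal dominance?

-3

row 1: |2| − (3.1+1.9) = -3
row 2: |8| − (0.6+4) = 3.4
row 3: |-9| − (4+2) = 3
minimum over rows = -3 → not strictly diagonally dominant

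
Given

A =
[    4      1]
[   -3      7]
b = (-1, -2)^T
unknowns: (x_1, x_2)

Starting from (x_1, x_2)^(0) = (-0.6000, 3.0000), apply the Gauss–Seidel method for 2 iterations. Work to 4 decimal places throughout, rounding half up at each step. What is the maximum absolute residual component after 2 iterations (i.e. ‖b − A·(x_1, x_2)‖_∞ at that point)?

0.3981

Iteration 1:
  x_1 = (-1 - (1)·3.0000) / (4) = -1.0000
  x_2 = (-2 - (-3)·-1.0000) / (7) = -0.7143
Iteration 2:
  x_1 = (-1 - (1)·-0.7143) / (4) = -0.0714
  x_2 = (-2 - (-3)·-0.0714) / (7) = -0.3163
Residual b − A·x = (-0.3981, -0.0001); ∞-norm = 0.3981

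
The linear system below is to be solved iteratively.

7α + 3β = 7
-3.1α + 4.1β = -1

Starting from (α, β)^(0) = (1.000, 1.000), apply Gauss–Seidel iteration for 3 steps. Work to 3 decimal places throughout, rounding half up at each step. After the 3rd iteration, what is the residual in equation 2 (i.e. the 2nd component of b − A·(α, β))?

0.001

Iteration 1:
  α = (7 - (3)·1.000) / (7) = 0.571
  β = (-1 - (-3.1)·0.571) / (4.1) = 0.188
Iteration 2:
  α = (7 - (3)·0.188) / (7) = 0.919
  β = (-1 - (-3.1)·0.919) / (4.1) = 0.451
Iteration 3:
  α = (7 - (3)·0.451) / (7) = 0.807
  β = (-1 - (-3.1)·0.807) / (4.1) = 0.366
Residual b − A·x = (0.253, 0.001)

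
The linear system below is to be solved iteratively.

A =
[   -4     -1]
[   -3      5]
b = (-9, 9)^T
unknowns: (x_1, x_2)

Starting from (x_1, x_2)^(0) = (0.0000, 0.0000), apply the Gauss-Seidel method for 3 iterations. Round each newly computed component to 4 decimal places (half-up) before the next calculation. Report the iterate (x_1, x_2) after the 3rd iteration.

Iteration 1:
  x_1 = (-9 - (-1)·0.0000) / (-4) = 2.2500
  x_2 = (9 - (-3)·2.2500) / (5) = 3.1500
Iteration 2:
  x_1 = (-9 - (-1)·3.1500) / (-4) = 1.4625
  x_2 = (9 - (-3)·1.4625) / (5) = 2.6775
Iteration 3:
  x_1 = (-9 - (-1)·2.6775) / (-4) = 1.5806
  x_2 = (9 - (-3)·1.5806) / (5) = 2.7484

(1.5806, 2.7484)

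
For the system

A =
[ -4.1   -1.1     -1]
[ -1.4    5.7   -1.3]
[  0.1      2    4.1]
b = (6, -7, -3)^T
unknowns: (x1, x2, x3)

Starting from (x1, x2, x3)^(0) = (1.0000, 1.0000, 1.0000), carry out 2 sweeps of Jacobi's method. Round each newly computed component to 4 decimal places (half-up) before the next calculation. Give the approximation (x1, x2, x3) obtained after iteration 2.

Iteration 1:
  x1 = (6 - (-1.1)·1.0000 - (-1)·1.0000) / (-4.1) = -1.9756
  x2 = (-7 - (-1.4)·1.0000 - (-1.3)·1.0000) / (5.7) = -0.7544
  x3 = (-3 - (0.1)·1.0000 - (2)·1.0000) / (4.1) = -1.2439
Iteration 2:
  x1 = (6 - (-1.1)·-0.7544 - (-1)·-1.2439) / (-4.1) = -0.9576
  x2 = (-7 - (-1.4)·-1.9756 - (-1.3)·-1.2439) / (5.7) = -1.9970
  x3 = (-3 - (0.1)·-1.9756 - (2)·-0.7544) / (4.1) = -0.3155

(-0.9576, -1.9970, -0.3155)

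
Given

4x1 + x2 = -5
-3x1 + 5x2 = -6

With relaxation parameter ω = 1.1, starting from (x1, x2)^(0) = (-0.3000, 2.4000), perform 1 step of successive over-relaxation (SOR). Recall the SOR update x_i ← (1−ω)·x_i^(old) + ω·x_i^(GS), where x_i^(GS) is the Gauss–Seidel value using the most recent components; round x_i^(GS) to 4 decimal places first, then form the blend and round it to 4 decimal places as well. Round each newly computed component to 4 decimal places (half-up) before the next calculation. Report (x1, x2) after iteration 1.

(-2.0050, -2.8833)

Iteration 1:
  x1: GS value = (-5 - (1)·2.4000) / (4) = -1.8500;  x1 ← (1−ω)·-0.3000 + ω·-1.8500 = -2.0050
  x2: GS value = (-6 - (-3)·-2.0050) / (5) = -2.4030;  x2 ← (1−ω)·2.4000 + ω·-2.4030 = -2.8833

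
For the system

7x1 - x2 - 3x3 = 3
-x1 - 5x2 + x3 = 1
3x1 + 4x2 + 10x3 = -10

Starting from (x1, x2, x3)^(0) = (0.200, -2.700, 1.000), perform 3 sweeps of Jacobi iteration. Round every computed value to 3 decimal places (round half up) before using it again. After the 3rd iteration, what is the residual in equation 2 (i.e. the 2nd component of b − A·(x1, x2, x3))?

-0.637

Iteration 1:
  x1 = (3 - (-1)·-2.700 - (-3)·1.000) / (7) = 0.471
  x2 = (1 - (-1)·0.200 - (1)·1.000) / (-5) = -0.040
  x3 = (-10 - (3)·0.200 - (4)·-2.700) / (10) = 0.020
Iteration 2:
  x1 = (3 - (-1)·-0.040 - (-3)·0.020) / (7) = 0.431
  x2 = (1 - (-1)·0.471 - (1)·0.020) / (-5) = -0.290
  x3 = (-10 - (3)·0.471 - (4)·-0.040) / (10) = -1.125
Iteration 3:
  x1 = (3 - (-1)·-0.290 - (-3)·-1.125) / (7) = -0.095
  x2 = (1 - (-1)·0.431 - (1)·-1.125) / (-5) = -0.511
  x3 = (-10 - (3)·0.431 - (4)·-0.290) / (10) = -1.013
Residual b − A·x = (0.115, -0.637, 2.459)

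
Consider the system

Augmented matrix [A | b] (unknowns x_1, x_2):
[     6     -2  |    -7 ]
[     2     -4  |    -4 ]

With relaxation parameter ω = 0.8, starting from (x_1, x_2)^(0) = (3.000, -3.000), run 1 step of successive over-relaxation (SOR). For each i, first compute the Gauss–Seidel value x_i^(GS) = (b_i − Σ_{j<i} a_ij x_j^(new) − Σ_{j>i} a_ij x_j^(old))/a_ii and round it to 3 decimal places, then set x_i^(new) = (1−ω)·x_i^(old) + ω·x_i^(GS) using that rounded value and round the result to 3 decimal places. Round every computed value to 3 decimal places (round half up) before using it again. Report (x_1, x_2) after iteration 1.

Iteration 1:
  x_1: GS value = (-7 - (-2)·-3.000) / (6) = -2.167;  x_1 ← (1−ω)·3.000 + ω·-2.167 = -1.134
  x_2: GS value = (-4 - (2)·-1.134) / (-4) = 0.433;  x_2 ← (1−ω)·-3.000 + ω·0.433 = -0.254

(-1.134, -0.254)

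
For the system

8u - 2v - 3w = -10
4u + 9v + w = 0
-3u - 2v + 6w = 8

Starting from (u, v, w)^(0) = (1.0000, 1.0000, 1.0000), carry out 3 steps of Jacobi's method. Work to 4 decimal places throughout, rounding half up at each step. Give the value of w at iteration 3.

Iteration 1:
  u = (-10 - (-2)·1.0000 - (-3)·1.0000) / (8) = -0.6250
  v = (0 - (4)·1.0000 - (1)·1.0000) / (9) = -0.5556
  w = (8 - (-3)·1.0000 - (-2)·1.0000) / (6) = 2.1667
Iteration 2:
  u = (-10 - (-2)·-0.5556 - (-3)·2.1667) / (8) = -0.5764
  v = (0 - (4)·-0.6250 - (1)·2.1667) / (9) = 0.0370
  w = (8 - (-3)·-0.6250 - (-2)·-0.5556) / (6) = 0.8356
Iteration 3:
  u = (-10 - (-2)·0.0370 - (-3)·0.8356) / (8) = -0.9274
  v = (0 - (4)·-0.5764 - (1)·0.8356) / (9) = 0.1633
  w = (8 - (-3)·-0.5764 - (-2)·0.0370) / (6) = 1.0575

1.0575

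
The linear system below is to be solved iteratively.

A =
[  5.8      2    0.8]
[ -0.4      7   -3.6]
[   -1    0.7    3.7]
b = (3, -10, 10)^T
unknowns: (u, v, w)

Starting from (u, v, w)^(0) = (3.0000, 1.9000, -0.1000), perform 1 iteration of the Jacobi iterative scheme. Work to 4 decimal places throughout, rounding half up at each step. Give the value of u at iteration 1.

Iteration 1:
  u = (3 - (2)·1.9000 - (0.8)·-0.1000) / (5.8) = -0.1241
  v = (-10 - (-0.4)·3.0000 - (-3.6)·-0.1000) / (7) = -1.3086
  w = (10 - (-1)·3.0000 - (0.7)·1.9000) / (3.7) = 3.1541

-0.1241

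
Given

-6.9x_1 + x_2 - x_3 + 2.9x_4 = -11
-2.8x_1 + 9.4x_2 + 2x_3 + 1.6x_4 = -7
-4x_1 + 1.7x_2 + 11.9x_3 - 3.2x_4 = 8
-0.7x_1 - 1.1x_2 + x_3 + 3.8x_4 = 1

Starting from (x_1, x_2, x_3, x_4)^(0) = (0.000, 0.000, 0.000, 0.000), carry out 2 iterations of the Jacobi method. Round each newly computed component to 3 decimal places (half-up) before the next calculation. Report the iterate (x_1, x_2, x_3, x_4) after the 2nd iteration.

Iteration 1:
  x_1 = (-11 - (1)·0.000 - (-1)·0.000 - (2.9)·0.000) / (-6.9) = 1.594
  x_2 = (-7 - (-2.8)·0.000 - (2)·0.000 - (1.6)·0.000) / (9.4) = -0.745
  x_3 = (8 - (-4)·0.000 - (1.7)·0.000 - (-3.2)·0.000) / (11.9) = 0.672
  x_4 = (1 - (-0.7)·0.000 - (-1.1)·0.000 - (1)·0.000) / (3.8) = 0.263
Iteration 2:
  x_1 = (-11 - (1)·-0.745 - (-1)·0.672 - (2.9)·0.263) / (-6.9) = 1.499
  x_2 = (-7 - (-2.8)·1.594 - (2)·0.672 - (1.6)·0.263) / (9.4) = -0.458
  x_3 = (8 - (-4)·1.594 - (1.7)·-0.745 - (-3.2)·0.263) / (11.9) = 1.385
  x_4 = (1 - (-0.7)·1.594 - (-1.1)·-0.745 - (1)·0.672) / (3.8) = 0.164

(1.499, -0.458, 1.385, 0.164)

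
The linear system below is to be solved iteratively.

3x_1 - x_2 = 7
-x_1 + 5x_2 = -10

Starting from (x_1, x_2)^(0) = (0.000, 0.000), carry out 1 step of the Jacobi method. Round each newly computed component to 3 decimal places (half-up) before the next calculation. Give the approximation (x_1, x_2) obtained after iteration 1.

(2.333, -2.000)

Iteration 1:
  x_1 = (7 - (-1)·0.000) / (3) = 2.333
  x_2 = (-10 - (-1)·0.000) / (5) = -2.000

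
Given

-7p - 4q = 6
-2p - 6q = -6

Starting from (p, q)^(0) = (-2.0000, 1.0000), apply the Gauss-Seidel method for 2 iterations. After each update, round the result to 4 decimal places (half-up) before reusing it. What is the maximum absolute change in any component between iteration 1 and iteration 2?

Iteration 1:
  p = (6 - (-4)·1.0000) / (-7) = -1.4286
  q = (-6 - (-2)·-1.4286) / (-6) = 1.4762
Iteration 2:
  p = (6 - (-4)·1.4762) / (-7) = -1.7007
  q = (-6 - (-2)·-1.7007) / (-6) = 1.5669
Change: (-0.2721, 0.0907) → max |·| = 0.2721

0.2721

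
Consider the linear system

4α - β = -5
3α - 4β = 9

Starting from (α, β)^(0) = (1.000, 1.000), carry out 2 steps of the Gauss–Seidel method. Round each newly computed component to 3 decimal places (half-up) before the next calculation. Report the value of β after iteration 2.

-3.750

Iteration 1:
  α = (-5 - (-1)·1.000) / (4) = -1.000
  β = (9 - (3)·-1.000) / (-4) = -3.000
Iteration 2:
  α = (-5 - (-1)·-3.000) / (4) = -2.000
  β = (9 - (3)·-2.000) / (-4) = -3.750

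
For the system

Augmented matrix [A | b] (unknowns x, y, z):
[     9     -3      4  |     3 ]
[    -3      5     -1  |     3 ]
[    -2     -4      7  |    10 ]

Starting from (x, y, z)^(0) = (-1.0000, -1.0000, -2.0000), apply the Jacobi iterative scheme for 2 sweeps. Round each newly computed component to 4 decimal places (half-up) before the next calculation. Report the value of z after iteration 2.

1.4540

Iteration 1:
  x = (3 - (-3)·-1.0000 - (4)·-2.0000) / (9) = 0.8889
  y = (3 - (-3)·-1.0000 - (-1)·-2.0000) / (5) = -0.4000
  z = (10 - (-2)·-1.0000 - (-4)·-1.0000) / (7) = 0.5714
Iteration 2:
  x = (3 - (-3)·-0.4000 - (4)·0.5714) / (9) = -0.0540
  y = (3 - (-3)·0.8889 - (-1)·0.5714) / (5) = 1.2476
  z = (10 - (-2)·0.8889 - (-4)·-0.4000) / (7) = 1.4540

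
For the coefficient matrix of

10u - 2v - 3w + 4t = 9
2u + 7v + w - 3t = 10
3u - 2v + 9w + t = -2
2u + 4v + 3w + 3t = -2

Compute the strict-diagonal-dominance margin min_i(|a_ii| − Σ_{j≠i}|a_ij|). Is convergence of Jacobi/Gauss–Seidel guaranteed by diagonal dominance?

row 1: |10| − (2+3+4) = 1
row 2: |7| − (2+1+3) = 1
row 3: |9| − (3+2+1) = 3
row 4: |3| − (2+4+3) = -6
minimum over rows = -6 → not strictly diagonally dominant

-6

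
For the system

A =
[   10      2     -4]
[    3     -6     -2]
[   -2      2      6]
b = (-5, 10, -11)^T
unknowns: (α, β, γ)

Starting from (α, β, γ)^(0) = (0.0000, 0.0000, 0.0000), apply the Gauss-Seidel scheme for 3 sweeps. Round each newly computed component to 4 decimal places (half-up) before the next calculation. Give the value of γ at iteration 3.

Iteration 1:
  α = (-5 - (2)·0.0000 - (-4)·0.0000) / (10) = -0.5000
  β = (10 - (3)·-0.5000 - (-2)·0.0000) / (-6) = -1.9167
  γ = (-11 - (-2)·-0.5000 - (2)·-1.9167) / (6) = -1.3611
Iteration 2:
  α = (-5 - (2)·-1.9167 - (-4)·-1.3611) / (10) = -0.6611
  β = (10 - (3)·-0.6611 - (-2)·-1.3611) / (-6) = -1.5435
  γ = (-11 - (-2)·-0.6611 - (2)·-1.5435) / (6) = -1.5392
Iteration 3:
  α = (-5 - (2)·-1.5435 - (-4)·-1.5392) / (10) = -0.8070
  β = (10 - (3)·-0.8070 - (-2)·-1.5392) / (-6) = -1.5571
  γ = (-11 - (-2)·-0.8070 - (2)·-1.5571) / (6) = -1.5833

-1.5833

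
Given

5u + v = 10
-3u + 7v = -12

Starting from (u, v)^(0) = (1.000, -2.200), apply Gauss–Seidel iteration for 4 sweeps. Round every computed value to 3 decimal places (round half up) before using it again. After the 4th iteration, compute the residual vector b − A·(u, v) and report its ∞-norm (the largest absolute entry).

0.003

Iteration 1:
  u = (10 - (1)·-2.200) / (5) = 2.440
  v = (-12 - (-3)·2.440) / (7) = -0.669
Iteration 2:
  u = (10 - (1)·-0.669) / (5) = 2.134
  v = (-12 - (-3)·2.134) / (7) = -0.800
Iteration 3:
  u = (10 - (1)·-0.800) / (5) = 2.160
  v = (-12 - (-3)·2.160) / (7) = -0.789
Iteration 4:
  u = (10 - (1)·-0.789) / (5) = 2.158
  v = (-12 - (-3)·2.158) / (7) = -0.789
Residual b − A·x = (-0.001, -0.003); ∞-norm = 0.003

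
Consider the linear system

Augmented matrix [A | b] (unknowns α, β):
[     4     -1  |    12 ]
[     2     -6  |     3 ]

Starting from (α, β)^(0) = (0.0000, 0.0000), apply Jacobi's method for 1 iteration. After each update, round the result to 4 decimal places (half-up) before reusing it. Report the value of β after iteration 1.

-0.5000

Iteration 1:
  α = (12 - (-1)·0.0000) / (4) = 3.0000
  β = (3 - (2)·0.0000) / (-6) = -0.5000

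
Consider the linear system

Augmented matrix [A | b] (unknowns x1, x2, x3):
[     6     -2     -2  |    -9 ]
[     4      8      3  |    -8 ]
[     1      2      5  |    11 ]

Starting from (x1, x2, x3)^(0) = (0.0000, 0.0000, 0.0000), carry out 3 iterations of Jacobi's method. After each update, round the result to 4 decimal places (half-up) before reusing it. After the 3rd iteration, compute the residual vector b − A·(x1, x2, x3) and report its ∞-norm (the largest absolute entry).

Iteration 1:
  x1 = (-9 - (-2)·0.0000 - (-2)·0.0000) / (6) = -1.5000
  x2 = (-8 - (4)·0.0000 - (3)·0.0000) / (8) = -1.0000
  x3 = (11 - (1)·0.0000 - (2)·0.0000) / (5) = 2.2000
Iteration 2:
  x1 = (-9 - (-2)·-1.0000 - (-2)·2.2000) / (6) = -1.1000
  x2 = (-8 - (4)·-1.5000 - (3)·2.2000) / (8) = -1.0750
  x3 = (11 - (1)·-1.5000 - (2)·-1.0000) / (5) = 2.9000
Iteration 3:
  x1 = (-9 - (-2)·-1.0750 - (-2)·2.9000) / (6) = -0.8917
  x2 = (-8 - (4)·-1.1000 - (3)·2.9000) / (8) = -1.5375
  x3 = (11 - (1)·-1.1000 - (2)·-1.0750) / (5) = 2.8500
Residual b − A·x = (-1.0248, -0.6832, 0.7167); ∞-norm = 1.0248

1.0248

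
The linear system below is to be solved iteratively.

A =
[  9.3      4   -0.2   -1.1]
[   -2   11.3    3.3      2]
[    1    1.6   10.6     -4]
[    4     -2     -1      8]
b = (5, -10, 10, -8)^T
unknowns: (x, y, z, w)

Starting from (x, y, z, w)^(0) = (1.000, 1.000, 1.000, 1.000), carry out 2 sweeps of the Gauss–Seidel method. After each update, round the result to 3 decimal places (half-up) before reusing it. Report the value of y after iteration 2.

Iteration 1:
  x = (5 - (4)·1.000 - (-0.2)·1.000 - (-1.1)·1.000) / (9.3) = 0.247
  y = (-10 - (-2)·0.247 - (3.3)·1.000 - (2)·1.000) / (11.3) = -1.310
  z = (10 - (1)·0.247 - (1.6)·-1.310 - (-4)·1.000) / (10.6) = 1.495
  w = (-8 - (4)·0.247 - (-2)·-1.310 - (-1)·1.495) / (8) = -1.264
Iteration 2:
  x = (5 - (4)·-1.310 - (-0.2)·1.495 - (-1.1)·-1.264) / (9.3) = 0.984
  y = (-10 - (-2)·0.984 - (3.3)·1.495 - (2)·-1.264) / (11.3) = -0.924
  z = (10 - (1)·0.984 - (1.6)·-0.924 - (-4)·-1.264) / (10.6) = 0.513
  w = (-8 - (4)·0.984 - (-2)·-0.924 - (-1)·0.513) / (8) = -1.659

-0.924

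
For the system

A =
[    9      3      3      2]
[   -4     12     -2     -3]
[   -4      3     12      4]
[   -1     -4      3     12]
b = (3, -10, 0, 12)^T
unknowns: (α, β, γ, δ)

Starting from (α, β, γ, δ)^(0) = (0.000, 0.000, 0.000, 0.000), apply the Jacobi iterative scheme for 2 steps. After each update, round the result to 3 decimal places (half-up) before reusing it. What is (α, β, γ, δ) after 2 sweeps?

(0.389, -0.472, -0.014, 0.750)

Iteration 1:
  α = (3 - (3)·0.000 - (3)·0.000 - (2)·0.000) / (9) = 0.333
  β = (-10 - (-4)·0.000 - (-2)·0.000 - (-3)·0.000) / (12) = -0.833
  γ = (0 - (-4)·0.000 - (3)·0.000 - (4)·0.000) / (12) = 0.000
  δ = (12 - (-1)·0.000 - (-4)·0.000 - (3)·0.000) / (12) = 1.000
Iteration 2:
  α = (3 - (3)·-0.833 - (3)·0.000 - (2)·1.000) / (9) = 0.389
  β = (-10 - (-4)·0.333 - (-2)·0.000 - (-3)·1.000) / (12) = -0.472
  γ = (0 - (-4)·0.333 - (3)·-0.833 - (4)·1.000) / (12) = -0.014
  δ = (12 - (-1)·0.333 - (-4)·-0.833 - (3)·0.000) / (12) = 0.750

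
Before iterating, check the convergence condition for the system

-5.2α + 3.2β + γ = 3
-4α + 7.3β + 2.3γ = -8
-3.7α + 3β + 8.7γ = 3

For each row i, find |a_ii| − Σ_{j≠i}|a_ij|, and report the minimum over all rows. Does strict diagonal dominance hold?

1

row 1: |-5.2| − (3.2+1) = 1
row 2: |7.3| − (4+2.3) = 1
row 3: |8.7| − (3.7+3) = 2
minimum over rows = 1 → strictly diagonally dominant (convergence guaranteed)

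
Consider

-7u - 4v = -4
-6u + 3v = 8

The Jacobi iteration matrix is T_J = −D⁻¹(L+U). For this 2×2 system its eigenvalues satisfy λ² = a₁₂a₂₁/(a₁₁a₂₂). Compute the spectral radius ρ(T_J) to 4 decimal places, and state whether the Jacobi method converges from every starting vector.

1.0690

a₁₂a₂₁/(a₁₁a₂₂) = (-4)·(-6) / ((-7)·(3)) = -1.142857
ρ = √|-1.142857| = √1.142857 = 1.0690
ρ > 1, so Jacobi diverges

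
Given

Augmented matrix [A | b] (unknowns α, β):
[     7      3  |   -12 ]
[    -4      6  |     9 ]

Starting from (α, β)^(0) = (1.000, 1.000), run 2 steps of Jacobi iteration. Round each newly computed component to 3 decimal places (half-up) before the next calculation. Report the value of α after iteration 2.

Iteration 1:
  α = (-12 - (3)·1.000) / (7) = -2.143
  β = (9 - (-4)·1.000) / (6) = 2.167
Iteration 2:
  α = (-12 - (3)·2.167) / (7) = -2.643
  β = (9 - (-4)·-2.143) / (6) = 0.071

-2.643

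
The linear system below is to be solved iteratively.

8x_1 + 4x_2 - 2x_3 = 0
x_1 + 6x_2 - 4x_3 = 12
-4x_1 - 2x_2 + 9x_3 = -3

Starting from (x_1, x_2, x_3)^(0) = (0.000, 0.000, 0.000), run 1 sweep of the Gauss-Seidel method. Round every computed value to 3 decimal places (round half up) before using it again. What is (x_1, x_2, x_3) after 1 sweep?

(0.000, 2.000, 0.111)

Iteration 1:
  x_1 = (0 - (4)·0.000 - (-2)·0.000) / (8) = 0.000
  x_2 = (12 - (1)·0.000 - (-4)·0.000) / (6) = 2.000
  x_3 = (-3 - (-4)·0.000 - (-2)·2.000) / (9) = 0.111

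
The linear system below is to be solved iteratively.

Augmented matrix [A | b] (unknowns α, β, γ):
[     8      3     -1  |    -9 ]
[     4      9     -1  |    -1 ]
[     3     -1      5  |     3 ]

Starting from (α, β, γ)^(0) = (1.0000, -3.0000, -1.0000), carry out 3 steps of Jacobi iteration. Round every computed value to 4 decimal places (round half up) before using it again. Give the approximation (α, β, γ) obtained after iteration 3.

(-1.0115, 0.3713, 1.1456)

Iteration 1:
  α = (-9 - (3)·-3.0000 - (-1)·-1.0000) / (8) = -0.1250
  β = (-1 - (4)·1.0000 - (-1)·-1.0000) / (9) = -0.6667
  γ = (3 - (3)·1.0000 - (-1)·-3.0000) / (5) = -0.6000
Iteration 2:
  α = (-9 - (3)·-0.6667 - (-1)·-0.6000) / (8) = -0.9500
  β = (-1 - (4)·-0.1250 - (-1)·-0.6000) / (9) = -0.1222
  γ = (3 - (3)·-0.1250 - (-1)·-0.6667) / (5) = 0.5417
Iteration 3:
  α = (-9 - (3)·-0.1222 - (-1)·0.5417) / (8) = -1.0115
  β = (-1 - (4)·-0.9500 - (-1)·0.5417) / (9) = 0.3713
  γ = (3 - (3)·-0.9500 - (-1)·-0.1222) / (5) = 1.1456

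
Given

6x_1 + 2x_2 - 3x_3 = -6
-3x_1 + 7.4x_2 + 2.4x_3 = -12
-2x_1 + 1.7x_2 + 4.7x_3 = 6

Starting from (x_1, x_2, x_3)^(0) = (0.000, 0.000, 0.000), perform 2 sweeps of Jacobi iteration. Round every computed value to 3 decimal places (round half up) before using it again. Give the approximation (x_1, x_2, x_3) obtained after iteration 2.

(0.179, -2.441, 1.438)

Iteration 1:
  x_1 = (-6 - (2)·0.000 - (-3)·0.000) / (6) = -1.000
  x_2 = (-12 - (-3)·0.000 - (2.4)·0.000) / (7.4) = -1.622
  x_3 = (6 - (-2)·0.000 - (1.7)·0.000) / (4.7) = 1.277
Iteration 2:
  x_1 = (-6 - (2)·-1.622 - (-3)·1.277) / (6) = 0.179
  x_2 = (-12 - (-3)·-1.000 - (2.4)·1.277) / (7.4) = -2.441
  x_3 = (6 - (-2)·-1.000 - (1.7)·-1.622) / (4.7) = 1.438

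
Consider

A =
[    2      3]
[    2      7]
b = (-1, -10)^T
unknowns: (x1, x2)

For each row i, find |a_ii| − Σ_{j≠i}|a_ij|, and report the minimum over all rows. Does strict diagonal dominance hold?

-1

row 1: |2| − (3) = -1
row 2: |7| − (2) = 5
minimum over rows = -1 → not strictly diagonally dominant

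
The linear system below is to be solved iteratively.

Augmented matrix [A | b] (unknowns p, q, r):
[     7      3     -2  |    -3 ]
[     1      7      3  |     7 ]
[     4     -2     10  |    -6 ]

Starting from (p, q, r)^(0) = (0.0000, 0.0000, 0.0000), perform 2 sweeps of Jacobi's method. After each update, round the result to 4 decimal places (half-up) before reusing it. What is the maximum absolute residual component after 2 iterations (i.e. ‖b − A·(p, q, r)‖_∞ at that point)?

3.0372

Iteration 1:
  p = (-3 - (3)·0.0000 - (-2)·0.0000) / (7) = -0.4286
  q = (7 - (1)·0.0000 - (3)·0.0000) / (7) = 1.0000
  r = (-6 - (4)·0.0000 - (-2)·0.0000) / (10) = -0.6000
Iteration 2:
  p = (-3 - (3)·1.0000 - (-2)·-0.6000) / (7) = -1.0286
  q = (7 - (1)·-0.4286 - (3)·-0.6000) / (7) = 1.3184
  r = (-6 - (4)·-0.4286 - (-2)·1.0000) / (10) = -0.2286
Residual b − A·x = (-0.2122, -0.5144, 3.0372); ∞-norm = 3.0372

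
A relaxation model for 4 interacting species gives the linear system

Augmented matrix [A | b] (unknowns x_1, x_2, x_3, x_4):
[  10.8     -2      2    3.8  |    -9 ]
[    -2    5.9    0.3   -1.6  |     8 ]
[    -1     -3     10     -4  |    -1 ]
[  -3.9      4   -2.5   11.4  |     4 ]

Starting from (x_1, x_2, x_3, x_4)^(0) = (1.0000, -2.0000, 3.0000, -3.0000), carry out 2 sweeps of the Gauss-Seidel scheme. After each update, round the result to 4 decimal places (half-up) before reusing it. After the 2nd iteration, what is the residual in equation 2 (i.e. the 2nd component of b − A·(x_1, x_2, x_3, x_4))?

Iteration 1:
  x_1 = (-9 - (-2)·-2.0000 - (2)·3.0000 - (3.8)·-3.0000) / (10.8) = -0.7037
  x_2 = (8 - (-2)·-0.7037 - (0.3)·3.0000 - (-1.6)·-3.0000) / (5.9) = 0.1513
  x_3 = (-1 - (-1)·-0.7037 - (-3)·0.1513 - (-4)·-3.0000) / (10) = -1.3250
  x_4 = (4 - (-3.9)·-0.7037 - (4)·0.1513 - (-2.5)·-1.3250) / (11.4) = -0.2335
Iteration 2:
  x_1 = (-9 - (-2)·0.1513 - (2)·-1.3250 - (3.8)·-0.2335) / (10.8) = -0.4778
  x_2 = (8 - (-2)·-0.4778 - (0.3)·-1.3250 - (-1.6)·-0.2335) / (5.9) = 1.1980
  x_3 = (-1 - (-1)·-0.4778 - (-3)·1.1980 - (-4)·-0.2335) / (10) = 0.1182
  x_4 = (4 - (-3.9)·-0.4778 - (4)·1.1980 - (-2.5)·0.1182) / (11.4) = -0.2070
Residual b − A·x = (-0.8936, -0.3905, 0.1062, -0.0001)

-0.3905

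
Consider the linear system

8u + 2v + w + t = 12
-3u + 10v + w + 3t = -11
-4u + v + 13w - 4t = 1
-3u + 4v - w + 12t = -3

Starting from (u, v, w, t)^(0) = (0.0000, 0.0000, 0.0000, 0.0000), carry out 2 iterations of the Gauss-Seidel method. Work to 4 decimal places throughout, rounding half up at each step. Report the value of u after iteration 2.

Iteration 1:
  u = (12 - (2)·0.0000 - (1)·0.0000 - (1)·0.0000) / (8) = 1.5000
  v = (-11 - (-3)·1.5000 - (1)·0.0000 - (3)·0.0000) / (10) = -0.6500
  w = (1 - (-4)·1.5000 - (1)·-0.6500 - (-4)·0.0000) / (13) = 0.5885
  t = (-3 - (-3)·1.5000 - (4)·-0.6500 - (-1)·0.5885) / (12) = 0.3907
Iteration 2:
  u = (12 - (2)·-0.6500 - (1)·0.5885 - (1)·0.3907) / (8) = 1.5401
  v = (-11 - (-3)·1.5401 - (1)·0.5885 - (3)·0.3907) / (10) = -0.8140
  w = (1 - (-4)·1.5401 - (1)·-0.8140 - (-4)·0.3907) / (13) = 0.7336
  t = (-3 - (-3)·1.5401 - (4)·-0.8140 - (-1)·0.7336) / (12) = 0.4675

1.5401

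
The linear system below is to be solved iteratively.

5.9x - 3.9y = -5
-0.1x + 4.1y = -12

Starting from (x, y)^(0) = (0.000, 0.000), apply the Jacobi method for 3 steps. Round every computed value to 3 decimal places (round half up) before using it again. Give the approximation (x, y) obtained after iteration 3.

(-2.795, -2.995)

Iteration 1:
  x = (-5 - (-3.9)·0.000) / (5.9) = -0.847
  y = (-12 - (-0.1)·0.000) / (4.1) = -2.927
Iteration 2:
  x = (-5 - (-3.9)·-2.927) / (5.9) = -2.782
  y = (-12 - (-0.1)·-0.847) / (4.1) = -2.947
Iteration 3:
  x = (-5 - (-3.9)·-2.947) / (5.9) = -2.795
  y = (-12 - (-0.1)·-2.782) / (4.1) = -2.995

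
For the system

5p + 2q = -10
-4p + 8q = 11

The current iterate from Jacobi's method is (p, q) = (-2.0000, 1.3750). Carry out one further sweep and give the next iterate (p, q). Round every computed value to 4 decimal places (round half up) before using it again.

One sweep:
  p = (-10 - (2)·1.3750) / (5) = -2.5500
  q = (11 - (-4)·-2.0000) / (8) = 0.3750

(-2.5500, 0.3750)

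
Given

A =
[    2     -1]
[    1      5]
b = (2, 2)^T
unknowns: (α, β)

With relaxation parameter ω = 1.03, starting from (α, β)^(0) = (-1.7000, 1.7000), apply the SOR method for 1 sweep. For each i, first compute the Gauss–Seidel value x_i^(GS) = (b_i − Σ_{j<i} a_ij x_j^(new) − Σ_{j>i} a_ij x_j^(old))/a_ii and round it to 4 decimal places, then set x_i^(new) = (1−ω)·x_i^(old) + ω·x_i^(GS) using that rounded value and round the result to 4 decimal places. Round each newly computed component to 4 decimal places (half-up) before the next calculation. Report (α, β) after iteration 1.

Iteration 1:
  α: GS value = (2 - (-1)·1.7000) / (2) = 1.8500;  α ← (1−ω)·-1.7000 + ω·1.8500 = 1.9565
  β: GS value = (2 - (1)·1.9565) / (5) = 0.0087;  β ← (1−ω)·1.7000 + ω·0.0087 = -0.0420

(1.9565, -0.0420)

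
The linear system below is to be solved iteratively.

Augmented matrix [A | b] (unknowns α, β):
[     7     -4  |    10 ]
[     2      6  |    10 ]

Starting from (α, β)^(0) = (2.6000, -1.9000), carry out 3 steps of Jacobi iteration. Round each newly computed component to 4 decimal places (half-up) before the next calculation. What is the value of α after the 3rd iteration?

Iteration 1:
  α = (10 - (-4)·-1.9000) / (7) = 0.3429
  β = (10 - (2)·2.6000) / (6) = 0.8000
Iteration 2:
  α = (10 - (-4)·0.8000) / (7) = 1.8857
  β = (10 - (2)·0.3429) / (6) = 1.5524
Iteration 3:
  α = (10 - (-4)·1.5524) / (7) = 2.3157
  β = (10 - (2)·1.8857) / (6) = 1.0381

2.3157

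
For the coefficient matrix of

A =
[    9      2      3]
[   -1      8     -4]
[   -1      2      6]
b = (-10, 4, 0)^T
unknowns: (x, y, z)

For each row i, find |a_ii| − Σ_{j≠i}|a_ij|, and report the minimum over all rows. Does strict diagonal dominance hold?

3

row 1: |9| − (2+3) = 4
row 2: |8| − (1+4) = 3
row 3: |6| − (1+2) = 3
minimum over rows = 3 → strictly diagonally dominant (convergence guaranteed)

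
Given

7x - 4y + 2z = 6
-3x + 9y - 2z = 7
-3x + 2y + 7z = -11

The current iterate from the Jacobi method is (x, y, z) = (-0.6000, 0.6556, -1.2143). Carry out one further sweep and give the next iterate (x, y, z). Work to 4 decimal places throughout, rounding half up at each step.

One sweep:
  x = (6 - (-4)·0.6556 - (2)·-1.2143) / (7) = 1.5787
  y = (7 - (-3)·-0.6000 - (-2)·-1.2143) / (9) = 0.3079
  z = (-11 - (-3)·-0.6000 - (2)·0.6556) / (7) = -2.0159

(1.5787, 0.3079, -2.0159)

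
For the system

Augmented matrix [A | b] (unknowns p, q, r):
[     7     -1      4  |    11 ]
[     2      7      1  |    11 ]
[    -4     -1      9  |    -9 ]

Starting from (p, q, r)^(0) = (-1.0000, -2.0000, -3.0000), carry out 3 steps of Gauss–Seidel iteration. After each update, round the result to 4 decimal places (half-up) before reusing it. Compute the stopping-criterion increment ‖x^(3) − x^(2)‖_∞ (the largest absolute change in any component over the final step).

Iteration 1:
  p = (11 - (-1)·-2.0000 - (4)·-3.0000) / (7) = 3.0000
  q = (11 - (2)·3.0000 - (1)·-3.0000) / (7) = 1.1429
  r = (-9 - (-4)·3.0000 - (-1)·1.1429) / (9) = 0.4603
Iteration 2:
  p = (11 - (-1)·1.1429 - (4)·0.4603) / (7) = 1.4717
  q = (11 - (2)·1.4717 - (1)·0.4603) / (7) = 1.0852
  r = (-9 - (-4)·1.4717 - (-1)·1.0852) / (9) = -0.2253
Iteration 3:
  p = (11 - (-1)·1.0852 - (4)·-0.2253) / (7) = 1.8552
  q = (11 - (2)·1.8552 - (1)·-0.2253) / (7) = 1.0736
  r = (-9 - (-4)·1.8552 - (-1)·1.0736) / (9) = -0.0562
Change: (0.3835, -0.0116, 0.1691) → max |·| = 0.3835

0.3835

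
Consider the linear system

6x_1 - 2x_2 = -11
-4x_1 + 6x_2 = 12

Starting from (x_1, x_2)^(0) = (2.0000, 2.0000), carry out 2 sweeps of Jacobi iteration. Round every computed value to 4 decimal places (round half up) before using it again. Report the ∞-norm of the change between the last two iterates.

Iteration 1:
  x_1 = (-11 - (-2)·2.0000) / (6) = -1.1667
  x_2 = (12 - (-4)·2.0000) / (6) = 3.3333
Iteration 2:
  x_1 = (-11 - (-2)·3.3333) / (6) = -0.7222
  x_2 = (12 - (-4)·-1.1667) / (6) = 1.2222
Change: (0.4445, -2.1111) → max |·| = 2.1111

2.1111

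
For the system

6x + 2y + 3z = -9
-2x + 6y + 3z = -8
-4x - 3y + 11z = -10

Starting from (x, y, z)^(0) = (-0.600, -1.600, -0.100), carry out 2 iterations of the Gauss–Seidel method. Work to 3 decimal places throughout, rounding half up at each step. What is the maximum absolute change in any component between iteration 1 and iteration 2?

1.050

Iteration 1:
  x = (-9 - (2)·-1.600 - (3)·-0.100) / (6) = -0.917
  y = (-8 - (-2)·-0.917 - (3)·-0.100) / (6) = -1.589
  z = (-10 - (-4)·-0.917 - (-3)·-1.589) / (11) = -1.676
Iteration 2:
  x = (-9 - (2)·-1.589 - (3)·-1.676) / (6) = -0.132
  y = (-8 - (-2)·-0.132 - (3)·-1.676) / (6) = -0.539
  z = (-10 - (-4)·-0.132 - (-3)·-0.539) / (11) = -1.104
Change: (0.785, 1.050, 0.572) → max |·| = 1.050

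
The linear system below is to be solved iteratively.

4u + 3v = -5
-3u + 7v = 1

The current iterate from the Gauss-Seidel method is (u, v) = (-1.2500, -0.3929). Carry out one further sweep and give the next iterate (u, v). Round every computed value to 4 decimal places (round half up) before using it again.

(-0.9553, -0.2666)

One sweep:
  u = (-5 - (3)·-0.3929) / (4) = -0.9553
  v = (1 - (-3)·-0.9553) / (7) = -0.2666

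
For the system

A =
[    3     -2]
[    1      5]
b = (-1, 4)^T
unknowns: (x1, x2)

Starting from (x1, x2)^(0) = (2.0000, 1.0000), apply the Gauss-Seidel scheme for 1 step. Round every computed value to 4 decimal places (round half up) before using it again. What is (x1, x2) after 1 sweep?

(0.3333, 0.7333)

Iteration 1:
  x1 = (-1 - (-2)·1.0000) / (3) = 0.3333
  x2 = (4 - (1)·0.3333) / (5) = 0.7333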